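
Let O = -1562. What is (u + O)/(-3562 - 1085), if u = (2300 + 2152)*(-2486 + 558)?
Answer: 8585018/4647 ≈ 1847.4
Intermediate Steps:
u = -8583456 (u = 4452*(-1928) = -8583456)
(u + O)/(-3562 - 1085) = (-8583456 - 1562)/(-3562 - 1085) = -8585018/(-4647) = -8585018*(-1/4647) = 8585018/4647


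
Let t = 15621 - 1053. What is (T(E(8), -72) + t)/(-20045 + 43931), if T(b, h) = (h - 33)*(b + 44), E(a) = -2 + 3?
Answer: 3281/7962 ≈ 0.41208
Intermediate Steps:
E(a) = 1
T(b, h) = (-33 + h)*(44 + b)
t = 14568
(T(E(8), -72) + t)/(-20045 + 43931) = ((-1452 - 33*1 + 44*(-72) + 1*(-72)) + 14568)/(-20045 + 43931) = ((-1452 - 33 - 3168 - 72) + 14568)/23886 = (-4725 + 14568)*(1/23886) = 9843*(1/23886) = 3281/7962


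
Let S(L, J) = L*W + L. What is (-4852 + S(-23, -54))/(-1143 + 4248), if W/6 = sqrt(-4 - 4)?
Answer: -325/207 - 4*I*sqrt(2)/45 ≈ -1.57 - 0.12571*I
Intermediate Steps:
W = 12*I*sqrt(2) (W = 6*sqrt(-4 - 4) = 6*sqrt(-8) = 6*(2*I*sqrt(2)) = 12*I*sqrt(2) ≈ 16.971*I)
S(L, J) = L + 12*I*L*sqrt(2) (S(L, J) = L*(12*I*sqrt(2)) + L = 12*I*L*sqrt(2) + L = L + 12*I*L*sqrt(2))
(-4852 + S(-23, -54))/(-1143 + 4248) = (-4852 - 23*(1 + 12*I*sqrt(2)))/(-1143 + 4248) = (-4852 + (-23 - 276*I*sqrt(2)))/3105 = (-4875 - 276*I*sqrt(2))*(1/3105) = -325/207 - 4*I*sqrt(2)/45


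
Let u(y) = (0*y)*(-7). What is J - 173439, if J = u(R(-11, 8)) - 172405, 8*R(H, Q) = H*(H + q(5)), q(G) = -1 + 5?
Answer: -345844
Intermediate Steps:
q(G) = 4
R(H, Q) = H*(4 + H)/8 (R(H, Q) = (H*(H + 4))/8 = (H*(4 + H))/8 = H*(4 + H)/8)
u(y) = 0 (u(y) = 0*(-7) = 0)
J = -172405 (J = 0 - 172405 = -172405)
J - 173439 = -172405 - 173439 = -345844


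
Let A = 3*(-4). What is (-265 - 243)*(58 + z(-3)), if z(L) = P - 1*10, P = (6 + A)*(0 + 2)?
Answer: -18288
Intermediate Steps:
A = -12
P = -12 (P = (6 - 12)*(0 + 2) = -6*2 = -12)
z(L) = -22 (z(L) = -12 - 1*10 = -12 - 10 = -22)
(-265 - 243)*(58 + z(-3)) = (-265 - 243)*(58 - 22) = -508*36 = -18288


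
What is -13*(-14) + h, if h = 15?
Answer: 197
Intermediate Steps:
-13*(-14) + h = -13*(-14) + 15 = 182 + 15 = 197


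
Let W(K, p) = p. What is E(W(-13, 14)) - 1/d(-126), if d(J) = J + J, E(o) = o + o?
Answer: 7057/252 ≈ 28.004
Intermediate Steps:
E(o) = 2*o
d(J) = 2*J
E(W(-13, 14)) - 1/d(-126) = 2*14 - 1/(2*(-126)) = 28 - 1/(-252) = 28 - 1*(-1/252) = 28 + 1/252 = 7057/252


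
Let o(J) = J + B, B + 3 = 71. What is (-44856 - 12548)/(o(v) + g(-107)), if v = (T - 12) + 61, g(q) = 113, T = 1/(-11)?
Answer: -631444/2529 ≈ -249.68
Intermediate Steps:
T = -1/11 ≈ -0.090909
B = 68 (B = -3 + 71 = 68)
v = 538/11 (v = (-1/11 - 12) + 61 = -133/11 + 61 = 538/11 ≈ 48.909)
o(J) = 68 + J (o(J) = J + 68 = 68 + J)
(-44856 - 12548)/(o(v) + g(-107)) = (-44856 - 12548)/((68 + 538/11) + 113) = -57404/(1286/11 + 113) = -57404/2529/11 = -57404*11/2529 = -631444/2529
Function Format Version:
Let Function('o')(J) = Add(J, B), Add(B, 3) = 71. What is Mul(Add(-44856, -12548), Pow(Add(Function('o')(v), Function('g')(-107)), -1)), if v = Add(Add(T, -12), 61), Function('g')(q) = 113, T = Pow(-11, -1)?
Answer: Rational(-631444, 2529) ≈ -249.68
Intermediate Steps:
T = Rational(-1, 11) ≈ -0.090909
B = 68 (B = Add(-3, 71) = 68)
v = Rational(538, 11) (v = Add(Add(Rational(-1, 11), -12), 61) = Add(Rational(-133, 11), 61) = Rational(538, 11) ≈ 48.909)
Function('o')(J) = Add(68, J) (Function('o')(J) = Add(J, 68) = Add(68, J))
Mul(Add(-44856, -12548), Pow(Add(Function('o')(v), Function('g')(-107)), -1)) = Mul(Add(-44856, -12548), Pow(Add(Add(68, Rational(538, 11)), 113), -1)) = Mul(-57404, Pow(Add(Rational(1286, 11), 113), -1)) = Mul(-57404, Pow(Rational(2529, 11), -1)) = Mul(-57404, Rational(11, 2529)) = Rational(-631444, 2529)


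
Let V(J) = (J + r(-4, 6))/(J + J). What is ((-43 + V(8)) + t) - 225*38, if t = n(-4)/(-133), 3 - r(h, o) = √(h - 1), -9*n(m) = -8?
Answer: -164560097/19152 - I*√5/16 ≈ -8592.3 - 0.13975*I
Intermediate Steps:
n(m) = 8/9 (n(m) = -⅑*(-8) = 8/9)
r(h, o) = 3 - √(-1 + h) (r(h, o) = 3 - √(h - 1) = 3 - √(-1 + h))
t = -8/1197 (t = (8/9)/(-133) = (8/9)*(-1/133) = -8/1197 ≈ -0.0066834)
V(J) = (3 + J - I*√5)/(2*J) (V(J) = (J + (3 - √(-1 - 4)))/(J + J) = (J + (3 - √(-5)))/((2*J)) = (J + (3 - I*√5))*(1/(2*J)) = (3 + J - I*√5)*(1/(2*J)) = (3 + J - I*√5)/(2*J))
((-43 + V(8)) + t) - 225*38 = ((-43 + (½)*(3 + 8 - I*√5)/8) - 8/1197) - 225*38 = ((-43 + (½)*(⅛)*(11 - I*√5)) - 8/1197) - 8550 = ((-43 + (11/16 - I*√5/16)) - 8/1197) - 8550 = ((-677/16 - I*√5/16) - 8/1197) - 8550 = (-810497/19152 - I*√5/16) - 8550 = -164560097/19152 - I*√5/16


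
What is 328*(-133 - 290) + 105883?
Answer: -32861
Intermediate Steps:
328*(-133 - 290) + 105883 = 328*(-423) + 105883 = -138744 + 105883 = -32861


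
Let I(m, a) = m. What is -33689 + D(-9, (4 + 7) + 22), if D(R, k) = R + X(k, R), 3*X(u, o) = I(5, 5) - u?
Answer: -101122/3 ≈ -33707.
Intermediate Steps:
X(u, o) = 5/3 - u/3 (X(u, o) = (5 - u)/3 = 5/3 - u/3)
D(R, k) = 5/3 + R - k/3 (D(R, k) = R + (5/3 - k/3) = 5/3 + R - k/3)
-33689 + D(-9, (4 + 7) + 22) = -33689 + (5/3 - 9 - ((4 + 7) + 22)/3) = -33689 + (5/3 - 9 - (11 + 22)/3) = -33689 + (5/3 - 9 - 1/3*33) = -33689 + (5/3 - 9 - 11) = -33689 - 55/3 = -101122/3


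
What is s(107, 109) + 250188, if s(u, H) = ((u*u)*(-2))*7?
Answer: 89902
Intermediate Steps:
s(u, H) = -14*u² (s(u, H) = (u²*(-2))*7 = -2*u²*7 = -14*u²)
s(107, 109) + 250188 = -14*107² + 250188 = -14*11449 + 250188 = -160286 + 250188 = 89902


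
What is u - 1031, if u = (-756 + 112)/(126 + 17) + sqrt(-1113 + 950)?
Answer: -148077/143 + I*sqrt(163) ≈ -1035.5 + 12.767*I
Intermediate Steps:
u = -644/143 + I*sqrt(163) (u = -644/143 + sqrt(-163) = -644*1/143 + I*sqrt(163) = -644/143 + I*sqrt(163) ≈ -4.5035 + 12.767*I)
u - 1031 = (-644/143 + I*sqrt(163)) - 1031 = -148077/143 + I*sqrt(163)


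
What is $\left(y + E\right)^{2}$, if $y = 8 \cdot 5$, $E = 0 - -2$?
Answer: $1764$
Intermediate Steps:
$E = 2$ ($E = 0 + 2 = 2$)
$y = 40$
$\left(y + E\right)^{2} = \left(40 + 2\right)^{2} = 42^{2} = 1764$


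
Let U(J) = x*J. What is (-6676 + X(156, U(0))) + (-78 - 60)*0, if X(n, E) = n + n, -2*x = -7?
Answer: -6364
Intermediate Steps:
x = 7/2 (x = -½*(-7) = 7/2 ≈ 3.5000)
U(J) = 7*J/2
X(n, E) = 2*n
(-6676 + X(156, U(0))) + (-78 - 60)*0 = (-6676 + 2*156) + (-78 - 60)*0 = (-6676 + 312) - 138*0 = -6364 + 0 = -6364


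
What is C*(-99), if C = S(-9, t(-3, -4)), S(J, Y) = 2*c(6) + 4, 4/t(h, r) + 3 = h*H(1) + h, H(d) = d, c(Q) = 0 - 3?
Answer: 198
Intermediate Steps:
c(Q) = -3
t(h, r) = 4/(-3 + 2*h) (t(h, r) = 4/(-3 + (h*1 + h)) = 4/(-3 + (h + h)) = 4/(-3 + 2*h))
S(J, Y) = -2 (S(J, Y) = 2*(-3) + 4 = -6 + 4 = -2)
C = -2
C*(-99) = -2*(-99) = 198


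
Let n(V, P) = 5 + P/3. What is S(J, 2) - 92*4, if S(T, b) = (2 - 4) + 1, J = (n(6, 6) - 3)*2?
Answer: -369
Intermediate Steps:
n(V, P) = 5 + P/3 (n(V, P) = 5 + P*(1/3) = 5 + P/3)
J = 8 (J = ((5 + (1/3)*6) - 3)*2 = ((5 + 2) - 3)*2 = (7 - 3)*2 = 4*2 = 8)
S(T, b) = -1 (S(T, b) = -2 + 1 = -1)
S(J, 2) - 92*4 = -1 - 92*4 = -1 - 368 = -369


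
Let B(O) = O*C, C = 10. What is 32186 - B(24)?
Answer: 31946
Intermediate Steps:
B(O) = 10*O (B(O) = O*10 = 10*O)
32186 - B(24) = 32186 - 10*24 = 32186 - 1*240 = 32186 - 240 = 31946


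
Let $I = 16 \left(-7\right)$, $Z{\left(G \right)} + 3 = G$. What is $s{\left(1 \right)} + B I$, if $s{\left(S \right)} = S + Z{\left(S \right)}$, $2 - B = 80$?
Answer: $8735$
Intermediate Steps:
$B = -78$ ($B = 2 - 80 = -78$)
$Z{\left(G \right)} = -3 + G$
$s{\left(S \right)} = -3 + 2 S$ ($s{\left(S \right)} = S + \left(-3 + S\right) = -3 + 2 S$)
$I = -112$
$s{\left(1 \right)} + B I = \left(-3 + 2 \cdot 1\right) - -8736 = \left(-3 + 2\right) + 8736 = -1 + 8736 = 8735$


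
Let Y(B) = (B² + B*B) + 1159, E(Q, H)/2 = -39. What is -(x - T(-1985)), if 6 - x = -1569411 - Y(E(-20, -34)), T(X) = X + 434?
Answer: -1584295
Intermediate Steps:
E(Q, H) = -78 (E(Q, H) = 2*(-39) = -78)
T(X) = 434 + X
Y(B) = 1159 + 2*B² (Y(B) = (B² + B²) + 1159 = 2*B² + 1159 = 1159 + 2*B²)
x = 1582744 (x = 6 - (-1569411 - (1159 + 2*(-78)²)) = 6 - (-1569411 - (1159 + 2*6084)) = 6 - (-1569411 - (1159 + 12168)) = 6 - (-1569411 - 1*13327) = 6 - (-1569411 - 13327) = 6 - 1*(-1582738) = 6 + 1582738 = 1582744)
-(x - T(-1985)) = -(1582744 - (434 - 1985)) = -(1582744 - 1*(-1551)) = -(1582744 + 1551) = -1*1584295 = -1584295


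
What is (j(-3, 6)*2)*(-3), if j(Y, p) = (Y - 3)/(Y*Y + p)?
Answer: 12/5 ≈ 2.4000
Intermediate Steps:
j(Y, p) = (-3 + Y)/(p + Y²) (j(Y, p) = (-3 + Y)/(Y² + p) = (-3 + Y)/(p + Y²))
(j(-3, 6)*2)*(-3) = (((-3 - 3)/(6 + (-3)²))*2)*(-3) = ((-6/(6 + 9))*2)*(-3) = ((-6/15)*2)*(-3) = (((1/15)*(-6))*2)*(-3) = -⅖*2*(-3) = -⅘*(-3) = 12/5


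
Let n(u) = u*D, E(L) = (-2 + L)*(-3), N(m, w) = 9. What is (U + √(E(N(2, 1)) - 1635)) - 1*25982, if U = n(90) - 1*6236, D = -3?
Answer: -32488 + 6*I*√46 ≈ -32488.0 + 40.694*I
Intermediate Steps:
E(L) = 6 - 3*L
n(u) = -3*u (n(u) = u*(-3) = -3*u)
U = -6506 (U = -3*90 - 1*6236 = -270 - 6236 = -6506)
(U + √(E(N(2, 1)) - 1635)) - 1*25982 = (-6506 + √((6 - 3*9) - 1635)) - 1*25982 = (-6506 + √((6 - 27) - 1635)) - 25982 = (-6506 + √(-21 - 1635)) - 25982 = (-6506 + √(-1656)) - 25982 = (-6506 + 6*I*√46) - 25982 = -32488 + 6*I*√46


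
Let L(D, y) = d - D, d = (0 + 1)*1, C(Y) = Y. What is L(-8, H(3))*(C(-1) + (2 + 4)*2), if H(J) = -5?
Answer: 99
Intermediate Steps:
d = 1 (d = 1*1 = 1)
L(D, y) = 1 - D
L(-8, H(3))*(C(-1) + (2 + 4)*2) = (1 - 1*(-8))*(-1 + (2 + 4)*2) = (1 + 8)*(-1 + 6*2) = 9*(-1 + 12) = 9*11 = 99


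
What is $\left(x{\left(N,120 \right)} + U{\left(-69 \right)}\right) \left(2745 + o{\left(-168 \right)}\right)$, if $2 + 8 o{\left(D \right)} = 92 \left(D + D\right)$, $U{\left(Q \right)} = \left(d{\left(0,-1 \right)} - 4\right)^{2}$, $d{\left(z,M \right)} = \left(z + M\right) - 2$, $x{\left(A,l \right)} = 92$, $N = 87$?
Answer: $- \frac{631257}{4} \approx -1.5781 \cdot 10^{5}$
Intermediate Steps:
$d{\left(z,M \right)} = -2 + M + z$ ($d{\left(z,M \right)} = \left(M + z\right) - 2 = -2 + M + z$)
$U{\left(Q \right)} = 49$ ($U{\left(Q \right)} = \left(\left(-2 - 1 + 0\right) - 4\right)^{2} = \left(-3 - 4\right)^{2} = \left(-7\right)^{2} = 49$)
$o{\left(D \right)} = - \frac{1}{4} + 23 D$ ($o{\left(D \right)} = - \frac{1}{4} + \frac{92 \left(D + D\right)}{8} = - \frac{1}{4} + \frac{92 \cdot 2 D}{8} = - \frac{1}{4} + \frac{184 D}{8} = - \frac{1}{4} + 23 D$)
$\left(x{\left(N,120 \right)} + U{\left(-69 \right)}\right) \left(2745 + o{\left(-168 \right)}\right) = \left(92 + 49\right) \left(2745 + \left(- \frac{1}{4} + 23 \left(-168\right)\right)\right) = 141 \left(2745 - \frac{15457}{4}\right) = 141 \left(- \frac{4477}{4}\right) = - \frac{631257}{4}$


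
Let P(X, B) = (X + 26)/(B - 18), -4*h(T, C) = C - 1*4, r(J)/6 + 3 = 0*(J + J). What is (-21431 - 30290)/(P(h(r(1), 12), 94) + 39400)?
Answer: -982699/748606 ≈ -1.3127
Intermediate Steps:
r(J) = -18 (r(J) = -18 + 6*(0*(J + J)) = -18 + 6*(0*(2*J)) = -18 + 6*0 = -18 + 0 = -18)
h(T, C) = 1 - C/4 (h(T, C) = -(C - 1*4)/4 = -(C - 4)/4 = -(-4 + C)/4 = 1 - C/4)
P(X, B) = (26 + X)/(-18 + B)
(-21431 - 30290)/(P(h(r(1), 12), 94) + 39400) = (-21431 - 30290)/((26 + (1 - 1/4*12))/(-18 + 94) + 39400) = -51721/((26 + (1 - 3))/76 + 39400) = -51721/((26 - 2)/76 + 39400) = -51721/((1/76)*24 + 39400) = -51721/(6/19 + 39400) = -51721/748606/19 = -51721*19/748606 = -982699/748606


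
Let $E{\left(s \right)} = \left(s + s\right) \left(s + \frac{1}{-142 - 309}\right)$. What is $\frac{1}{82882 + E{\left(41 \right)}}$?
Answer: $\frac{11}{948682} \approx 1.1595 \cdot 10^{-5}$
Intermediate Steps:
$E{\left(s \right)} = 2 s \left(- \frac{1}{451} + s\right)$ ($E{\left(s \right)} = 2 s \left(s + \frac{1}{-451}\right) = 2 s \left(s - \frac{1}{451}\right) = 2 s \left(- \frac{1}{451} + s\right)$)
$\frac{1}{82882 + E{\left(41 \right)}} = \frac{1}{82882 + \frac{2}{451} \cdot 41 \left(-1 + 451 \cdot 41\right)} = \frac{1}{82882 + \frac{2}{451} \cdot 41 \left(-1 + 18491\right)} = \frac{1}{82882 + \frac{2}{451} \cdot 41 \cdot 18490} = \frac{1}{82882 + \frac{36980}{11}} = \frac{1}{\frac{948682}{11}} = \frac{11}{948682}$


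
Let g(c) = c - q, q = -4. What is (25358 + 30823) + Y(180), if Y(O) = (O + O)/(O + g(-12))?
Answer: 2415873/43 ≈ 56183.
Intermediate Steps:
g(c) = 4 + c (g(c) = c - 1*(-4) = c + 4 = 4 + c)
Y(O) = 2*O/(-8 + O) (Y(O) = (O + O)/(O + (4 - 12)) = (2*O)/(O - 8) = (2*O)/(-8 + O) = 2*O/(-8 + O))
(25358 + 30823) + Y(180) = (25358 + 30823) + 2*180/(-8 + 180) = 56181 + 2*180/172 = 56181 + 2*180*(1/172) = 56181 + 90/43 = 2415873/43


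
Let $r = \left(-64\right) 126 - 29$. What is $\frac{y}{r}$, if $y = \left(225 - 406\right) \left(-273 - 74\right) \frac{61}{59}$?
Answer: $- \frac{3831227}{477487} \approx -8.0237$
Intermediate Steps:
$r = -8093$ ($r = -8064 - 29 = -8093$)
$y = \frac{3831227}{59}$ ($y = \left(-181\right) \left(-347\right) 61 \cdot \frac{1}{59} = 62807 \cdot \frac{61}{59} = \frac{3831227}{59} \approx 64936.0$)
$\frac{y}{r} = \frac{3831227}{59 \left(-8093\right)} = \frac{3831227}{59} \left(- \frac{1}{8093}\right) = - \frac{3831227}{477487}$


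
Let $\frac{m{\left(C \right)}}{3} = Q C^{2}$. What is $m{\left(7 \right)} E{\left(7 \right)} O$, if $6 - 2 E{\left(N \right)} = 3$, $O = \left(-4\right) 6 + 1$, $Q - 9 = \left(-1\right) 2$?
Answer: $- \frac{71001}{2} \approx -35501.0$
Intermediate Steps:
$Q = 7$ ($Q = 9 - 2 = 7$)
$O = -23$ ($O = -24 + 1 = -23$)
$E{\left(N \right)} = \frac{3}{2}$ ($E{\left(N \right)} = 3 - \frac{3}{2} = \frac{3}{2}$)
$m{\left(C \right)} = 21 C^{2}$ ($m{\left(C \right)} = 3 \cdot 7 C^{2} = 21 C^{2}$)
$m{\left(7 \right)} E{\left(7 \right)} O = 21 \cdot 7^{2} \cdot \frac{3}{2} \left(-23\right) = 21 \cdot 49 \cdot \frac{3}{2} \left(-23\right) = 1029 \cdot \frac{3}{2} \left(-23\right) = \frac{3087}{2} \left(-23\right) = - \frac{71001}{2}$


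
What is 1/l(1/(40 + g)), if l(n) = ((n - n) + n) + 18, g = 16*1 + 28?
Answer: 84/1513 ≈ 0.055519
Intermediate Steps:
g = 44 (g = 16 + 28 = 44)
l(n) = 18 + n (l(n) = (0 + n) + 18 = n + 18 = 18 + n)
1/l(1/(40 + g)) = 1/(18 + 1/(40 + 44)) = 1/(18 + 1/84) = 1/(1513/84) = 84/1513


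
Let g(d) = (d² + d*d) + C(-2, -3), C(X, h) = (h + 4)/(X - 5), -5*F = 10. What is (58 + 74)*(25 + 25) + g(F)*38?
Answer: 48290/7 ≈ 6898.6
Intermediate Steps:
F = -2 (F = -⅕*10 = -2)
C(X, h) = (4 + h)/(-5 + X)
g(d) = -⅐ + 2*d² (g(d) = (d² + d*d) + (4 - 3)/(-5 - 2) = (d² + d²) + 1/(-7) = 2*d² - ⅐*1 = 2*d² - ⅐ = -⅐ + 2*d²)
(58 + 74)*(25 + 25) + g(F)*38 = (58 + 74)*(25 + 25) + (-⅐ + 2*(-2)²)*38 = 132*50 + (-⅐ + 2*4)*38 = 6600 + (-⅐ + 8)*38 = 6600 + (55/7)*38 = 6600 + 2090/7 = 48290/7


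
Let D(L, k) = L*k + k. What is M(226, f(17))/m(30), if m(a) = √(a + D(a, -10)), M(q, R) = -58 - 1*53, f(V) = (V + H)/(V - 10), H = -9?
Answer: 111*I*√70/140 ≈ 6.6335*I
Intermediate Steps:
f(V) = (-9 + V)/(-10 + V) (f(V) = (V - 9)/(V - 10) = (-9 + V)/(-10 + V))
M(q, R) = -111 (M(q, R) = -58 - 53 = -111)
D(L, k) = k + L*k
m(a) = √(-10 - 9*a) (m(a) = √(a - 10*(1 + a)) = √(a + (-10 - 10*a)) = √(-10 - 9*a))
M(226, f(17))/m(30) = -111/√(-10 - 9*30) = -111/√(-10 - 270) = -111*(-I*√70/140) = -(-111)*I*√70/140 = 111*I*√70/140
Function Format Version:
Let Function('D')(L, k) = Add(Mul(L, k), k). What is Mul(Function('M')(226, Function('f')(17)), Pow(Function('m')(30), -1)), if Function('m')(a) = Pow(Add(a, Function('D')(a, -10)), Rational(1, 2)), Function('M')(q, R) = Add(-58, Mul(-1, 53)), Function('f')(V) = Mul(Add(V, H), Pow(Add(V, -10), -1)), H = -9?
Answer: Mul(Rational(111, 140), I, Pow(70, Rational(1, 2))) ≈ Mul(6.6335, I)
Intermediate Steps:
Function('f')(V) = Mul(Pow(Add(-10, V), -1), Add(-9, V)) (Function('f')(V) = Mul(Add(V, -9), Pow(Add(V, -10), -1)) = Mul(Add(-9, V), Pow(Add(-10, V), -1)) = Mul(Pow(Add(-10, V), -1), Add(-9, V)))
Function('M')(q, R) = -111 (Function('M')(q, R) = Add(-58, -53) = -111)
Function('D')(L, k) = Add(k, Mul(L, k))
Function('m')(a) = Pow(Add(-10, Mul(-9, a)), Rational(1, 2)) (Function('m')(a) = Pow(Add(a, Mul(-10, Add(1, a))), Rational(1, 2)) = Pow(Add(a, Add(-10, Mul(-10, a))), Rational(1, 2)) = Pow(Add(-10, Mul(-9, a)), Rational(1, 2)))
Mul(Function('M')(226, Function('f')(17)), Pow(Function('m')(30), -1)) = Mul(-111, Pow(Pow(Add(-10, Mul(-9, 30)), Rational(1, 2)), -1)) = Mul(-111, Pow(Pow(Add(-10, -270), Rational(1, 2)), -1)) = Mul(-111, Pow(Pow(-280, Rational(1, 2)), -1)) = Mul(-111, Pow(Mul(2, I, Pow(70, Rational(1, 2))), -1)) = Mul(-111, Mul(Rational(-1, 140), I, Pow(70, Rational(1, 2)))) = Mul(Rational(111, 140), I, Pow(70, Rational(1, 2)))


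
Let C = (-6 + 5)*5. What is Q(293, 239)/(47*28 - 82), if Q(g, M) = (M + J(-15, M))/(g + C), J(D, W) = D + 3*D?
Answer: 179/355392 ≈ 0.00050367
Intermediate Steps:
J(D, W) = 4*D
C = -5 (C = -1*5 = -5)
Q(g, M) = (-60 + M)/(-5 + g) (Q(g, M) = (M + 4*(-15))/(g - 5) = (M - 60)/(-5 + g) = (-60 + M)/(-5 + g))
Q(293, 239)/(47*28 - 82) = ((-60 + 239)/(-5 + 293))/(47*28 - 82) = (179/288)/(1316 - 82) = ((1/288)*179)/1234 = (179/288)*(1/1234) = 179/355392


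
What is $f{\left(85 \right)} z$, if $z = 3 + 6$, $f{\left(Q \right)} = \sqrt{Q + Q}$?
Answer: $9 \sqrt{170} \approx 117.35$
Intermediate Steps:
$f{\left(Q \right)} = \sqrt{2} \sqrt{Q}$ ($f{\left(Q \right)} = \sqrt{2 Q} = \sqrt{2} \sqrt{Q}$)
$z = 9$
$f{\left(85 \right)} z = \sqrt{2} \sqrt{85} \cdot 9 = \sqrt{170} \cdot 9 = 9 \sqrt{170}$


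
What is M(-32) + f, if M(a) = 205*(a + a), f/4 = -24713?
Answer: -111972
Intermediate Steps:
f = -98852 (f = 4*(-24713) = -98852)
M(a) = 410*a (M(a) = 205*(2*a) = 410*a)
M(-32) + f = 410*(-32) - 98852 = -13120 - 98852 = -111972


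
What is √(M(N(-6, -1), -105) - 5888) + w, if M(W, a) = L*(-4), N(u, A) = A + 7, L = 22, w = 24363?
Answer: 24363 + 6*I*√166 ≈ 24363.0 + 77.305*I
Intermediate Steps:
N(u, A) = 7 + A
M(W, a) = -88 (M(W, a) = 22*(-4) = -88)
√(M(N(-6, -1), -105) - 5888) + w = √(-88 - 5888) + 24363 = √(-5976) + 24363 = 6*I*√166 + 24363 = 24363 + 6*I*√166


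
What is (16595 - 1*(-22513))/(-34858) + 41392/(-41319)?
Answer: -1529372894/720148851 ≈ -2.1237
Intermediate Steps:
(16595 - 1*(-22513))/(-34858) + 41392/(-41319) = (16595 + 22513)*(-1/34858) + 41392*(-1/41319) = 39108*(-1/34858) - 41392/41319 = -19554/17429 - 41392/41319 = -1529372894/720148851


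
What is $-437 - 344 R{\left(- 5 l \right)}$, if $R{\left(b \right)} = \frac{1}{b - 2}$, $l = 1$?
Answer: $- \frac{2715}{7} \approx -387.86$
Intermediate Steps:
$R{\left(b \right)} = \frac{1}{-2 + b}$
$-437 - 344 R{\left(- 5 l \right)} = -437 - \frac{344}{-2 - 5} = -437 - \frac{344}{-7} = -437 - - \frac{344}{7} = -437 + \frac{344}{7} = - \frac{2715}{7}$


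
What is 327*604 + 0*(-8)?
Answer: 197508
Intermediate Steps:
327*604 + 0*(-8) = 197508 + 0 = 197508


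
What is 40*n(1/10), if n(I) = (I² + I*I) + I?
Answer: 24/5 ≈ 4.8000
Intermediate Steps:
n(I) = I + 2*I² (n(I) = (I² + I²) + I = 2*I² + I = I + 2*I²)
40*n(1/10) = 40*((1 + 2/10)/10) = 40*((1 + 2*(⅒))/10) = 40*((1 + ⅕)/10) = 40*((⅒)*(6/5)) = 40*(3/25) = 24/5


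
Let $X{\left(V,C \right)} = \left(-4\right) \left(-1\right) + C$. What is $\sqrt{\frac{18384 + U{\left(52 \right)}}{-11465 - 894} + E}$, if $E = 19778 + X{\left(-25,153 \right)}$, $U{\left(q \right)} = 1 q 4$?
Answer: $\frac{\sqrt{3044739424207}}{12359} \approx 141.19$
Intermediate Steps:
$X{\left(V,C \right)} = 4 + C$
$U{\left(q \right)} = 4 q$ ($U{\left(q \right)} = q 4 = 4 q$)
$E = 19935$ ($E = 19778 + \left(4 + 153\right) = 19778 + 157 = 19935$)
$\sqrt{\frac{18384 + U{\left(52 \right)}}{-11465 - 894} + E} = \sqrt{\frac{18384 + 4 \cdot 52}{-11465 - 894} + 19935} = \sqrt{\frac{18384 + 208}{-12359} + 19935} = \sqrt{18592 \left(- \frac{1}{12359}\right) + 19935} = \sqrt{- \frac{18592}{12359} + 19935} = \sqrt{\frac{246358073}{12359}} = \frac{\sqrt{3044739424207}}{12359}$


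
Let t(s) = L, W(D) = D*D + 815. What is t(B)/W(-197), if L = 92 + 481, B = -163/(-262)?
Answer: 191/13208 ≈ 0.014461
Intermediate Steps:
B = 163/262 (B = -163*(-1/262) = 163/262 ≈ 0.62214)
W(D) = 815 + D**2 (W(D) = D**2 + 815 = 815 + D**2)
L = 573
t(s) = 573
t(B)/W(-197) = 573/(815 + (-197)**2) = 573/(815 + 38809) = 573/39624 = 573*(1/39624) = 191/13208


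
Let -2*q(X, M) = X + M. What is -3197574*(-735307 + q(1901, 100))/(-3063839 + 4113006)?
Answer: 2354397718005/1049167 ≈ 2.2441e+6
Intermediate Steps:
q(X, M) = -M/2 - X/2 (q(X, M) = -(X + M)/2 = -(M + X)/2 = -M/2 - X/2)
-3197574*(-735307 + q(1901, 100))/(-3063839 + 4113006) = -3197574*(-735307 + (-1/2*100 - 1/2*1901))/(-3063839 + 4113006) = -3197574/(1049167/(-735307 + (-50 - 1901/2))) = -3197574/(1049167/(-735307 - 2001/2)) = -3197574/(1049167/(-1472615/2)) = -3197574/(1049167*(-2/1472615)) = -3197574/(-2098334/1472615) = -3197574*(-1472615/2098334) = 2354397718005/1049167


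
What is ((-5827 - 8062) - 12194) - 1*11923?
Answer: -38006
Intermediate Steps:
((-5827 - 8062) - 12194) - 1*11923 = (-13889 - 12194) - 11923 = -26083 - 11923 = -38006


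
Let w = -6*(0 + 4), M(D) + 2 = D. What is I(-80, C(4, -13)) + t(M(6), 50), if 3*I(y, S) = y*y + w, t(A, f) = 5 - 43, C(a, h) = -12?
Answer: 6262/3 ≈ 2087.3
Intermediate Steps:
M(D) = -2 + D
w = -24 (w = -6*4 = -24)
t(A, f) = -38
I(y, S) = -8 + y²/3 (I(y, S) = (y*y - 24)/3 = (y² - 24)/3 = (-24 + y²)/3 = -8 + y²/3)
I(-80, C(4, -13)) + t(M(6), 50) = (-8 + (⅓)*(-80)²) - 38 = (-8 + (⅓)*6400) - 38 = (-8 + 6400/3) - 38 = 6376/3 - 38 = 6262/3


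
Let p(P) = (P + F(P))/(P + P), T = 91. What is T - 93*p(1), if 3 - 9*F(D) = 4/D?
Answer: 149/3 ≈ 49.667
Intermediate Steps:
F(D) = 1/3 - 4/(9*D)
p(P) = (P + (-4 + 3*P)/(9*P))/(2*P) (p(P) = (P + (-4 + 3*P)/(9*P))/(P + P) = (P + (-4 + 3*P)/(9*P))/((2*P)) = (P + (-4 + 3*P)/(9*P))*(1/(2*P)) = (P + (-4 + 3*P)/(9*P))/(2*P))
T - 93*p(1) = 91 - 31*(-4 + 3*1 + 9*1**2)/(6*1**2) = 91 - 31*(-4 + 3 + 9*1)/6 = 91 - 31*(-4 + 3 + 9)/6 = 91 - 31*8/6 = 91 - 93*4/9 = 91 - 124/3 = 149/3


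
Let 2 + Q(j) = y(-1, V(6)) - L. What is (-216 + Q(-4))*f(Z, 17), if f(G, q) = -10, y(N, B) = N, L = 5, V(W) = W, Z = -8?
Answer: 2240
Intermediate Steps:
Q(j) = -8 (Q(j) = -2 + (-1 - 1*5) = -2 + (-1 - 5) = -2 - 6 = -8)
(-216 + Q(-4))*f(Z, 17) = (-216 - 8)*(-10) = -224*(-10) = 2240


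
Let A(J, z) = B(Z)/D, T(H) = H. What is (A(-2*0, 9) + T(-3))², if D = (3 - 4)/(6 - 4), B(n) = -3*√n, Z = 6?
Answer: 225 - 36*√6 ≈ 136.82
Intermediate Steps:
D = -½ (D = -1/2 = -1*½ = -½ ≈ -0.50000)
A(J, z) = 6*√6 (A(J, z) = (-3*√6)/(-½) = -3*√6*(-2) = 6*√6)
(A(-2*0, 9) + T(-3))² = (6*√6 - 3)² = (-3 + 6*√6)²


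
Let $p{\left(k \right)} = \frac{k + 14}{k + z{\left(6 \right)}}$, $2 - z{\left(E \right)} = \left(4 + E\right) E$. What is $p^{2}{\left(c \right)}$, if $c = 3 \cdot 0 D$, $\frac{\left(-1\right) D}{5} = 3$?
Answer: $\frac{49}{841} \approx 0.058264$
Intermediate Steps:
$D = -15$ ($D = \left(-5\right) 3 = -15$)
$z{\left(E \right)} = 2 - E \left(4 + E\right)$ ($z{\left(E \right)} = 2 - \left(4 + E\right) E = 2 - E \left(4 + E\right)$)
$c = 0$ ($c = 3 \cdot 0 \left(-15\right) = 0 \left(-15\right) = 0$)
$p{\left(k \right)} = \frac{14 + k}{-58 + k}$ ($p{\left(k \right)} = \frac{k + 14}{k - 58} = \frac{14 + k}{k - 58} = \frac{14 + k}{-58 + k}$)
$p^{2}{\left(c \right)} = \left(\frac{14 + 0}{-58 + 0}\right)^{2} = \left(\frac{1}{-58} \cdot 14\right)^{2} = \left(\left(- \frac{1}{58}\right) 14\right)^{2} = \left(- \frac{7}{29}\right)^{2} = \frac{49}{841}$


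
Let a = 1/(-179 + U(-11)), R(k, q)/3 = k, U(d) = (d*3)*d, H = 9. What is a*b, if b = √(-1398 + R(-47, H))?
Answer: 9*I*√19/184 ≈ 0.21321*I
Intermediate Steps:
U(d) = 3*d² (U(d) = (3*d)*d = 3*d²)
R(k, q) = 3*k
a = 1/184 (a = 1/(-179 + 3*(-11)²) = 1/(-179 + 3*121) = 1/(-179 + 363) = 1/184 ≈ 0.0054348)
b = 9*I*√19 (b = √(-1398 + 3*(-47)) = √(-1398 - 141) = √(-1539) = 9*I*√19 ≈ 39.23*I)
a*b = (9*I*√19)/184 = 9*I*√19/184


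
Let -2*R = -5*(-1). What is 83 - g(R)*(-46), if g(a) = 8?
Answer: 451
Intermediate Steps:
R = -5/2 (R = -(-5)*(-1)/2 = -½*5 = -5/2 ≈ -2.5000)
83 - g(R)*(-46) = 83 - 1*8*(-46) = 83 - 8*(-46) = 83 + 368 = 451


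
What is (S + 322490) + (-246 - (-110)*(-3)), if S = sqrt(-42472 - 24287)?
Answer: 321914 + 17*I*sqrt(231) ≈ 3.2191e+5 + 258.38*I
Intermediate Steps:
S = 17*I*sqrt(231) (S = sqrt(-66759) = 17*I*sqrt(231) ≈ 258.38*I)
(S + 322490) + (-246 - (-110)*(-3)) = (17*I*sqrt(231) + 322490) + (-246 - (-110)*(-3)) = (322490 + 17*I*sqrt(231)) + (-246 - 11*30) = (322490 + 17*I*sqrt(231)) + (-246 - 330) = (322490 + 17*I*sqrt(231)) - 576 = 321914 + 17*I*sqrt(231)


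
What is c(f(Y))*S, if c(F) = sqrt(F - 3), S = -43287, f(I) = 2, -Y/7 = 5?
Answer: -43287*I ≈ -43287.0*I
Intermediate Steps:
Y = -35 (Y = -7*5 = -35)
c(F) = sqrt(-3 + F)
c(f(Y))*S = sqrt(-3 + 2)*(-43287) = sqrt(-1)*(-43287) = I*(-43287) = -43287*I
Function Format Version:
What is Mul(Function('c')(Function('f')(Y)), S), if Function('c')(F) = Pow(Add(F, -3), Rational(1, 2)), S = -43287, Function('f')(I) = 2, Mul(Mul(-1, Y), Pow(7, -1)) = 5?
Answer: Mul(-43287, I) ≈ Mul(-43287., I)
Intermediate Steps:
Y = -35 (Y = Mul(-7, 5) = -35)
Function('c')(F) = Pow(Add(-3, F), Rational(1, 2))
Mul(Function('c')(Function('f')(Y)), S) = Mul(Pow(Add(-3, 2), Rational(1, 2)), -43287) = Mul(Pow(-1, Rational(1, 2)), -43287) = Mul(I, -43287) = Mul(-43287, I)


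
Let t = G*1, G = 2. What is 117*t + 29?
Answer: 263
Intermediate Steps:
t = 2 (t = 2*1 = 2)
117*t + 29 = 117*2 + 29 = 234 + 29 = 263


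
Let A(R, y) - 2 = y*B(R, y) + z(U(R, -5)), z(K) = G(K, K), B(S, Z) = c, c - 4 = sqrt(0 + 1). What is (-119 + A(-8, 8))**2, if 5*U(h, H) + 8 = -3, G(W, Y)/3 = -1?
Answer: 6400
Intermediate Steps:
G(W, Y) = -3 (G(W, Y) = 3*(-1) = -3)
U(h, H) = -11/5 (U(h, H) = -8/5 + (1/5)*(-3) = -8/5 - 3/5 = -11/5)
c = 5 (c = 4 + sqrt(0 + 1) = 4 + sqrt(1) = 4 + 1 = 5)
B(S, Z) = 5
z(K) = -3
A(R, y) = -1 + 5*y (A(R, y) = 2 + (y*5 - 3) = 2 + (5*y - 3) = 2 + (-3 + 5*y) = -1 + 5*y)
(-119 + A(-8, 8))**2 = (-119 + (-1 + 5*8))**2 = (-119 + (-1 + 40))**2 = (-119 + 39)**2 = (-80)**2 = 6400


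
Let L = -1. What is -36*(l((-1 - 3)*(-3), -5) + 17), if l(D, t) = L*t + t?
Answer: -612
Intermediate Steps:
l(D, t) = 0 (l(D, t) = -t + t = 0)
-36*(l((-1 - 3)*(-3), -5) + 17) = -36*(0 + 17) = -36*17 = -612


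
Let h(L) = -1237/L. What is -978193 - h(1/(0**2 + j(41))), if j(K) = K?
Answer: -927476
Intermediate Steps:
-978193 - h(1/(0**2 + j(41))) = -978193 - (-1237)/(1/(0**2 + 41)) = -978193 - (-1237)/(1/(0 + 41)) = -978193 - (-1237)/(1/41) = -978193 - (-1237)/1/41 = -978193 - (-1237)*41 = -978193 - 1*(-50717) = -978193 + 50717 = -927476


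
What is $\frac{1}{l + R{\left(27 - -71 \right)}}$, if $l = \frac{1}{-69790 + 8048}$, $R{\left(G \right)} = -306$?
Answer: $- \frac{61742}{18893053} \approx -0.003268$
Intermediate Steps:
$l = - \frac{1}{61742}$ ($l = \frac{1}{-61742} = - \frac{1}{61742} \approx -1.6196 \cdot 10^{-5}$)
$\frac{1}{l + R{\left(27 - -71 \right)}} = \frac{1}{- \frac{1}{61742} - 306} = \frac{1}{- \frac{18893053}{61742}} = - \frac{61742}{18893053}$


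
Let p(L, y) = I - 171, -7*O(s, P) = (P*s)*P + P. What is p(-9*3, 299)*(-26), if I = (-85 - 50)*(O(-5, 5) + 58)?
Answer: 1877382/7 ≈ 2.6820e+5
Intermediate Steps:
O(s, P) = -P/7 - s*P**2/7 (O(s, P) = -((P*s)*P + P)/7 = -(s*P**2 + P)/7 = -(P + s*P**2)/7 = -P/7 - s*P**2/7)
I = -71010/7 (I = (-85 - 50)*(-1/7*5*(1 + 5*(-5)) + 58) = -135*(-1/7*5*(1 - 25) + 58) = -135*(-1/7*5*(-24) + 58) = -135*(120/7 + 58) = -135*526/7 = -71010/7 ≈ -10144.)
p(L, y) = -72207/7 (p(L, y) = -71010/7 - 171 = -72207/7)
p(-9*3, 299)*(-26) = -72207/7*(-26) = 1877382/7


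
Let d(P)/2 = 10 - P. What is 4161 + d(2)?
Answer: 4177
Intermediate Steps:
d(P) = 20 - 2*P (d(P) = 2*(10 - P) = 20 - 2*P)
4161 + d(2) = 4161 + (20 - 2*2) = 4161 + (20 - 4) = 4161 + 16 = 4177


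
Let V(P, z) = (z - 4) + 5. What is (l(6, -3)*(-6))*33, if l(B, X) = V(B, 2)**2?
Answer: -1782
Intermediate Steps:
V(P, z) = 1 + z (V(P, z) = (-4 + z) + 5 = 1 + z)
l(B, X) = 9 (l(B, X) = (1 + 2)**2 = 3**2 = 9)
(l(6, -3)*(-6))*33 = (9*(-6))*33 = -54*33 = -1782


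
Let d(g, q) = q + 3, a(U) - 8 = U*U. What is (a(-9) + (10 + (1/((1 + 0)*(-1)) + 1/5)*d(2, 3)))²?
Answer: 221841/25 ≈ 8873.6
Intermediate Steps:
a(U) = 8 + U² (a(U) = 8 + U*U = 8 + U²)
d(g, q) = 3 + q
(a(-9) + (10 + (1/((1 + 0)*(-1)) + 1/5)*d(2, 3)))² = ((8 + (-9)²) + (10 + (1/((1 + 0)*(-1)) + 1/5)*(3 + 3)))² = ((8 + 81) + (10 + (1/(1*(-1)) + 1*(⅕))*6))² = (89 + (10 + (1/(-1) + ⅕)*6))² = (89 + (10 + (1*(-1) + ⅕)*6))² = (89 + (10 + (-1 + ⅕)*6))² = (89 + (10 - ⅘*6))² = (89 + (10 - 24/5))² = (89 + 26/5)² = (471/5)² = 221841/25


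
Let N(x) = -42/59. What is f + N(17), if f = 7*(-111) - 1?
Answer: -45944/59 ≈ -778.71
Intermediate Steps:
f = -778 (f = -777 - 1 = -778)
N(x) = -42/59 (N(x) = -42*1/59 = -42/59)
f + N(17) = -778 - 42/59 = -45944/59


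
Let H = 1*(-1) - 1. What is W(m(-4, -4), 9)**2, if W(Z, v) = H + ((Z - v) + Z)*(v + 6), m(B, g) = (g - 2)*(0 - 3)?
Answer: 162409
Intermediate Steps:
m(B, g) = 6 - 3*g (m(B, g) = (-2 + g)*(-3) = 6 - 3*g)
H = -2 (H = -1 - 1 = -2)
W(Z, v) = -2 + (6 + v)*(-v + 2*Z) (W(Z, v) = -2 + ((Z - v) + Z)*(v + 6) = -2 + (-v + 2*Z)*(6 + v) = -2 + (6 + v)*(-v + 2*Z))
W(m(-4, -4), 9)**2 = (-2 - 1*9**2 - 6*9 + 12*(6 - 3*(-4)) + 2*(6 - 3*(-4))*9)**2 = (-2 - 1*81 - 54 + 12*(6 + 12) + 2*(6 + 12)*9)**2 = (-2 - 81 - 54 + 12*18 + 2*18*9)**2 = (-2 - 81 - 54 + 216 + 324)**2 = 403**2 = 162409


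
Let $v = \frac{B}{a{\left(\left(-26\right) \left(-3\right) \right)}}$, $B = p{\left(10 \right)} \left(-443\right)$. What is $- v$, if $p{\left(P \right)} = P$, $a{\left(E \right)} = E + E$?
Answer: $\frac{2215}{78} \approx 28.397$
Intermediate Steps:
$a{\left(E \right)} = 2 E$
$B = -4430$ ($B = 10 \left(-443\right) = -4430$)
$v = - \frac{2215}{78}$ ($v = - \frac{4430}{2 \left(\left(-26\right) \left(-3\right)\right)} = - \frac{4430}{2 \cdot 78} = - \frac{4430}{156} = \left(-4430\right) \frac{1}{156} = - \frac{2215}{78} \approx -28.397$)
$- v = \left(-1\right) \left(- \frac{2215}{78}\right) = \frac{2215}{78}$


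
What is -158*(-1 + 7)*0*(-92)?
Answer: 0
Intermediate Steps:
-158*(-1 + 7)*0*(-92) = -948*0*(-92) = -158*0*(-92) = 0*(-92) = 0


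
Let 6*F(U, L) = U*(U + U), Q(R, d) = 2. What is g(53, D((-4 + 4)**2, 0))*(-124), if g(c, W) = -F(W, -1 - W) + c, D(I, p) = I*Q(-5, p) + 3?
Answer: -6200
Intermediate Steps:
F(U, L) = U**2/3 (F(U, L) = (U*(U + U))/6 = (U*(2*U))/6 = (2*U**2)/6 = U**2/3)
D(I, p) = 3 + 2*I (D(I, p) = I*2 + 3 = 2*I + 3 = 3 + 2*I)
g(c, W) = c - W**2/3 (g(c, W) = -W**2/3 + c = c - W**2/3)
g(53, D((-4 + 4)**2, 0))*(-124) = (53 - (3 + 2*(-4 + 4)**2)**2/3)*(-124) = (53 - (3 + 2*0**2)**2/3)*(-124) = (53 - (3 + 2*0)**2/3)*(-124) = (53 - (3 + 0)**2/3)*(-124) = (53 - 1/3*3**2)*(-124) = (53 - 1/3*9)*(-124) = (53 - 3)*(-124) = 50*(-124) = -6200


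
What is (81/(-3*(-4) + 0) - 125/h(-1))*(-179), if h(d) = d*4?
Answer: -6802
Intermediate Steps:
h(d) = 4*d
(81/(-3*(-4) + 0) - 125/h(-1))*(-179) = (81/(-3*(-4) + 0) - 125/(4*(-1)))*(-179) = (81/(12 + 0) - 125/(-4))*(-179) = (81/12 - 125*(-1/4))*(-179) = (81*(1/12) + 125/4)*(-179) = (27/4 + 125/4)*(-179) = 38*(-179) = -6802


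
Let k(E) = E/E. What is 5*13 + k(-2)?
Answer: 66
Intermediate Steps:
k(E) = 1
5*13 + k(-2) = 5*13 + 1 = 65 + 1 = 66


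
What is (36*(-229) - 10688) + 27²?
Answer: -18203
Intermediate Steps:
(36*(-229) - 10688) + 27² = (-8244 - 10688) + 729 = -18932 + 729 = -18203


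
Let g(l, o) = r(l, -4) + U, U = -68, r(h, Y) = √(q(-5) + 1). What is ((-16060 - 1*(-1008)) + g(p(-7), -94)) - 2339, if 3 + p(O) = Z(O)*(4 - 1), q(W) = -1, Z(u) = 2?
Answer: -17459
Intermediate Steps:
r(h, Y) = 0 (r(h, Y) = √(-1 + 1) = √0 = 0)
p(O) = 3 (p(O) = -3 + 2*(4 - 1) = -3 + 2*3 = -3 + 6 = 3)
g(l, o) = -68 (g(l, o) = 0 - 68 = -68)
((-16060 - 1*(-1008)) + g(p(-7), -94)) - 2339 = ((-16060 - 1*(-1008)) - 68) - 2339 = ((-16060 + 1008) - 68) - 2339 = (-15052 - 68) - 2339 = -15120 - 2339 = -17459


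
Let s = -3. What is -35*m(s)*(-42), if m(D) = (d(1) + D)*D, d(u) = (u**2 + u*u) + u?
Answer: 0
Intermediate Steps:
d(u) = u + 2*u**2 (d(u) = (u**2 + u**2) + u = 2*u**2 + u = u + 2*u**2)
m(D) = D*(3 + D) (m(D) = (1*(1 + 2*1) + D)*D = (1*(1 + 2) + D)*D = (1*3 + D)*D = (3 + D)*D = D*(3 + D))
-35*m(s)*(-42) = -(-105)*(3 - 3)*(-42) = -(-105)*0*(-42) = -35*0*(-42) = 0*(-42) = 0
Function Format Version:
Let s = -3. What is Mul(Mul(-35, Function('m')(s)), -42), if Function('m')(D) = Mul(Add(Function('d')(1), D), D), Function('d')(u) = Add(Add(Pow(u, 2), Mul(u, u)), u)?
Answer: 0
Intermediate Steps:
Function('d')(u) = Add(u, Mul(2, Pow(u, 2))) (Function('d')(u) = Add(Add(Pow(u, 2), Pow(u, 2)), u) = Add(Mul(2, Pow(u, 2)), u) = Add(u, Mul(2, Pow(u, 2))))
Function('m')(D) = Mul(D, Add(3, D)) (Function('m')(D) = Mul(Add(Mul(1, Add(1, Mul(2, 1))), D), D) = Mul(Add(Mul(1, Add(1, 2)), D), D) = Mul(Add(Mul(1, 3), D), D) = Mul(Add(3, D), D) = Mul(D, Add(3, D)))
Mul(Mul(-35, Function('m')(s)), -42) = Mul(Mul(-35, Mul(-3, Add(3, -3))), -42) = Mul(Mul(-35, Mul(-3, 0)), -42) = Mul(Mul(-35, 0), -42) = Mul(0, -42) = 0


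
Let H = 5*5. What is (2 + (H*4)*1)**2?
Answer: 10404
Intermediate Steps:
H = 25
(2 + (H*4)*1)**2 = (2 + (25*4)*1)**2 = (2 + 100*1)**2 = (2 + 100)**2 = 102**2 = 10404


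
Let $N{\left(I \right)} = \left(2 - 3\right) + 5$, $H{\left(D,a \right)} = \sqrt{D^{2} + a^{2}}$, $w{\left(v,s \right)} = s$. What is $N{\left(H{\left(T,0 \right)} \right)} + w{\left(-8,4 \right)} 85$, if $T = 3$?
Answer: $344$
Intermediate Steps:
$N{\left(I \right)} = 4$ ($N{\left(I \right)} = \left(2 - 3\right) + 5 = -1 + 5 = 4$)
$N{\left(H{\left(T,0 \right)} \right)} + w{\left(-8,4 \right)} 85 = 4 + 4 \cdot 85 = 4 + 340 = 344$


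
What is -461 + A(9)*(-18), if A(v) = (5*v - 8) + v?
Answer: -1289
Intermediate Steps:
A(v) = -8 + 6*v (A(v) = (-8 + 5*v) + v = -8 + 6*v)
-461 + A(9)*(-18) = -461 + (-8 + 6*9)*(-18) = -461 + (-8 + 54)*(-18) = -461 + 46*(-18) = -461 - 828 = -1289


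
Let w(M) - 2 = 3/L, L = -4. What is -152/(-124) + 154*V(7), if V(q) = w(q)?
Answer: 12011/62 ≈ 193.73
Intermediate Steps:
w(M) = 5/4 (w(M) = 2 + 3/(-4) = 2 + 3*(-¼) = 2 - ¾ = 5/4)
V(q) = 5/4
-152/(-124) + 154*V(7) = -152/(-124) + 154*(5/4) = -152*(-1/124) + 385/2 = 38/31 + 385/2 = 12011/62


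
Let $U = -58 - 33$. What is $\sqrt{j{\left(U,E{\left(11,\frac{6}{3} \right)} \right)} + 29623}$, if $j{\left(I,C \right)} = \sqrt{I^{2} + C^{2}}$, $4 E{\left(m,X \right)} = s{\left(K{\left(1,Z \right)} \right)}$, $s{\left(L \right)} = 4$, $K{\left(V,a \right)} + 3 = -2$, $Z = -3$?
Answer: $\sqrt{29623 + \sqrt{8282}} \approx 172.38$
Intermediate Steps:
$K{\left(V,a \right)} = -5$ ($K{\left(V,a \right)} = -3 - 2 = -5$)
$U = -91$ ($U = -58 - 33 = -91$)
$E{\left(m,X \right)} = 1$ ($E{\left(m,X \right)} = \frac{1}{4} \cdot 4 = 1$)
$j{\left(I,C \right)} = \sqrt{C^{2} + I^{2}}$
$\sqrt{j{\left(U,E{\left(11,\frac{6}{3} \right)} \right)} + 29623} = \sqrt{\sqrt{1^{2} + \left(-91\right)^{2}} + 29623} = \sqrt{\sqrt{1 + 8281} + 29623} = \sqrt{\sqrt{8282} + 29623} = \sqrt{29623 + \sqrt{8282}}$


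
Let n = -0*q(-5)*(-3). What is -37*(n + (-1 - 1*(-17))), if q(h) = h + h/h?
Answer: -592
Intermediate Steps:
q(h) = 1 + h (q(h) = h + 1 = 1 + h)
n = 0 (n = -0*(1 - 5)*(-3) = -0*(-4)*(-3) = -3*0*(-3) = 0*(-3) = 0)
-37*(n + (-1 - 1*(-17))) = -37*(0 + (-1 - 1*(-17))) = -37*(0 + (-1 + 17)) = -37*(0 + 16) = -37*16 = -592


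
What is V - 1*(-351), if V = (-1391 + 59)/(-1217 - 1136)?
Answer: 827235/2353 ≈ 351.57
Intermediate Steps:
V = 1332/2353 (V = -1332/(-2353) = -1332*(-1/2353) = 1332/2353 ≈ 0.56609)
V - 1*(-351) = 1332/2353 - 1*(-351) = 1332/2353 + 351 = 827235/2353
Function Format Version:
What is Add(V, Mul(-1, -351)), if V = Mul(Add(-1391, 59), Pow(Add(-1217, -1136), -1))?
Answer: Rational(827235, 2353) ≈ 351.57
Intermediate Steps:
V = Rational(1332, 2353) (V = Mul(-1332, Pow(-2353, -1)) = Mul(-1332, Rational(-1, 2353)) = Rational(1332, 2353) ≈ 0.56609)
Add(V, Mul(-1, -351)) = Add(Rational(1332, 2353), Mul(-1, -351)) = Add(Rational(1332, 2353), 351) = Rational(827235, 2353)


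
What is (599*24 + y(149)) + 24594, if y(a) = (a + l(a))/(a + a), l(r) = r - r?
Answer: 77941/2 ≈ 38971.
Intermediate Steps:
l(r) = 0
y(a) = ½ (y(a) = (a + 0)/(a + a) = a/((2*a)) = a*(1/(2*a)) = ½)
(599*24 + y(149)) + 24594 = (599*24 + ½) + 24594 = (14376 + ½) + 24594 = 28753/2 + 24594 = 77941/2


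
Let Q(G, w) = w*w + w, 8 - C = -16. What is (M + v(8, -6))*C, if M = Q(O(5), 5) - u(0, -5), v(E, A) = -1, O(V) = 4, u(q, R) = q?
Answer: 696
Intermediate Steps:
C = 24 (C = 8 - 1*(-16) = 8 + 16 = 24)
Q(G, w) = w + w² (Q(G, w) = w² + w = w + w²)
M = 30 (M = 5*(1 + 5) - 1*0 = 5*6 + 0 = 30 + 0 = 30)
(M + v(8, -6))*C = (30 - 1)*24 = 29*24 = 696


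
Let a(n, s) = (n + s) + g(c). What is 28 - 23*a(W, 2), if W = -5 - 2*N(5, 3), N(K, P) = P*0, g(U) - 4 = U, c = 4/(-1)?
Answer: 97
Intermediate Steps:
c = -4 (c = 4*(-1) = -4)
g(U) = 4 + U
N(K, P) = 0
W = -5 (W = -5 - 2*0 = -5 + 0 = -5)
a(n, s) = n + s (a(n, s) = (n + s) + (4 - 4) = (n + s) + 0 = n + s)
28 - 23*a(W, 2) = 28 - 23*(-5 + 2) = 28 - 23*(-3) = 28 + 69 = 97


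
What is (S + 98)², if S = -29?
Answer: 4761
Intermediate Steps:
(S + 98)² = (-29 + 98)² = 69² = 4761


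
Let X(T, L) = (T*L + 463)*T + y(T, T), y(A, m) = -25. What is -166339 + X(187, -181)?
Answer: -6409172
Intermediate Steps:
X(T, L) = -25 + T*(463 + L*T) (X(T, L) = (T*L + 463)*T - 25 = (L*T + 463)*T - 25 = (463 + L*T)*T - 25 = T*(463 + L*T) - 25 = -25 + T*(463 + L*T))
-166339 + X(187, -181) = -166339 + (-25 + 463*187 - 181*187²) = -166339 + (-25 + 86581 - 181*34969) = -166339 + (-25 + 86581 - 6329389) = -166339 - 6242833 = -6409172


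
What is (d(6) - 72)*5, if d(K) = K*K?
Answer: -180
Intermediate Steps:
d(K) = K²
(d(6) - 72)*5 = (6² - 72)*5 = (36 - 72)*5 = -36*5 = -180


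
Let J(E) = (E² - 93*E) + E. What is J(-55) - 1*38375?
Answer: -30290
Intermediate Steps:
J(E) = E² - 92*E
J(-55) - 1*38375 = -55*(-92 - 55) - 1*38375 = -55*(-147) - 38375 = 8085 - 38375 = -30290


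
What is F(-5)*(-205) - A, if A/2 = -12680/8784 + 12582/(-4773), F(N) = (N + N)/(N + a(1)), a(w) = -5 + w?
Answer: -63942601/291153 ≈ -219.62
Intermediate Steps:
F(N) = 2*N/(-4 + N) (F(N) = (N + N)/(N + (-5 + 1)) = (2*N)/(N - 4) = (2*N)/(-4 + N) = 2*N/(-4 + N))
A = -7126747/873459 (A = 2*(-12680/8784 + 12582/(-4773)) = 2*(-12680*1/8784 + 12582*(-1/4773)) = 2*(-1585/1098 - 4194/1591) = 2*(-7126747/1746918) = -7126747/873459 ≈ -8.1592)
F(-5)*(-205) - A = (2*(-5)/(-4 - 5))*(-205) - 1*(-7126747/873459) = (2*(-5)/(-9))*(-205) + 7126747/873459 = (2*(-5)*(-1/9))*(-205) + 7126747/873459 = (10/9)*(-205) + 7126747/873459 = -2050/9 + 7126747/873459 = -63942601/291153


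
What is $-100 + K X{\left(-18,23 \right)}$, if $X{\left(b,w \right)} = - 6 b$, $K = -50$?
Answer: $-5500$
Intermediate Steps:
$-100 + K X{\left(-18,23 \right)} = -100 - 50 \left(\left(-6\right) \left(-18\right)\right) = -100 - 5400 = -5500$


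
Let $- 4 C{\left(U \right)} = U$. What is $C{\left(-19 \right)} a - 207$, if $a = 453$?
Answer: $\frac{7779}{4} \approx 1944.8$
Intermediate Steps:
$C{\left(U \right)} = - \frac{U}{4}$
$C{\left(-19 \right)} a - 207 = \left(- \frac{1}{4}\right) \left(-19\right) 453 - 207 = \frac{19}{4} \cdot 453 - 207 = \frac{8607}{4} - 207 = \frac{7779}{4}$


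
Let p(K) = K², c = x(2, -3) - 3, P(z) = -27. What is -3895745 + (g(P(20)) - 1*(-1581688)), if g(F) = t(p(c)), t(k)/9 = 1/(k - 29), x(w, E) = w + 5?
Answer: -30082750/13 ≈ -2.3141e+6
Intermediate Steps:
x(w, E) = 5 + w
c = 4 (c = (5 + 2) - 3 = 7 - 3 = 4)
t(k) = 9/(-29 + k) (t(k) = 9/(k - 29) = 9/(-29 + k))
g(F) = -9/13 (g(F) = 9/(-29 + 4²) = 9/(-29 + 16) = 9/(-13) = 9*(-1/13) = -9/13)
-3895745 + (g(P(20)) - 1*(-1581688)) = -3895745 + (-9/13 - 1*(-1581688)) = -3895745 + (-9/13 + 1581688) = -3895745 + 20561935/13 = -30082750/13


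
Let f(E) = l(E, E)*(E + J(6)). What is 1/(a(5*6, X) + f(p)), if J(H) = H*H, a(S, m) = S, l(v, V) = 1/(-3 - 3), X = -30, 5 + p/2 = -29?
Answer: 3/106 ≈ 0.028302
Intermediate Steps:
p = -68 (p = -10 + 2*(-29) = -10 - 58 = -68)
l(v, V) = -1/6 (l(v, V) = 1/(-6) = -1/6)
J(H) = H**2
f(E) = -6 - E/6 (f(E) = -(E + 6**2)/6 = -(E + 36)/6 = -(36 + E)/6 = -6 - E/6)
1/(a(5*6, X) + f(p)) = 1/(5*6 + (-6 - 1/6*(-68))) = 1/(30 + (-6 + 34/3)) = 1/(30 + 16/3) = 1/(106/3) = 3/106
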